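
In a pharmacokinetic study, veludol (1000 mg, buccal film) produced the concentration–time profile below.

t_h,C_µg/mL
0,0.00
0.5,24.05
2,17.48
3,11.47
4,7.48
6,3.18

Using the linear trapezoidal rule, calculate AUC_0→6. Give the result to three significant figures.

Trapezoidal AUC_0→6:
  [0→0.5]: (0.00+24.05)/2 × 0.5 = 6.0125
  [0.5→2]: (24.05+17.48)/2 × 1.5 = 31.1475
  [2→3]: (17.48+11.47)/2 × 1 = 14.475
  [3→4]: (11.47+7.48)/2 × 1 = 9.475
  [4→6]: (7.48+3.18)/2 × 2 = 10.66
  Sum = 71.77 µg/mL·h

AUC = 71.8 µg/mL·h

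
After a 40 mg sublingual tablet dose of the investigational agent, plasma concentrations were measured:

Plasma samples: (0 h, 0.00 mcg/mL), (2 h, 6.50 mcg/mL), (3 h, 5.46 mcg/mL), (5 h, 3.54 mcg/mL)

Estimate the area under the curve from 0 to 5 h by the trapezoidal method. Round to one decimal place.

AUC = 21.5 mcg/mL·h

Trapezoidal AUC_0→5:
  [0→2]: (0.00+6.50)/2 × 2 = 6.5
  [2→3]: (6.50+5.46)/2 × 1 = 5.98
  [3→5]: (5.46+3.54)/2 × 2 = 9.0
  Sum = 21.48 mcg/mL·h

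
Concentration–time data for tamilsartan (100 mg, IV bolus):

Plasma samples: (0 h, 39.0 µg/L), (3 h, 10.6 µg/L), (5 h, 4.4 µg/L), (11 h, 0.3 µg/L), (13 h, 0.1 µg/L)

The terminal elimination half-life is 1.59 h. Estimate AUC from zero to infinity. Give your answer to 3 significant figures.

AUC = 104 µg/L·h

Trapezoidal AUC_0→13:
  [0→3]: (39.0+10.6)/2 × 3 = 74.4
  [3→5]: (10.6+4.4)/2 × 2 = 15.0
  [5→11]: (4.4+0.3)/2 × 6 = 14.1
  [11→13]: (0.3+0.1)/2 × 2 = 0.4
  Sum = 103.9 µg/L·h
k_e = ln2 / t½ = 0.693147 / 1.59 = 0.4359 h^-1
Extrapolated tail: C_last / k_e = 0.1 / 0.4359 = 0.229
AUC_0→∞ = 103.9 + 0.229 = 104.129 µg/L·h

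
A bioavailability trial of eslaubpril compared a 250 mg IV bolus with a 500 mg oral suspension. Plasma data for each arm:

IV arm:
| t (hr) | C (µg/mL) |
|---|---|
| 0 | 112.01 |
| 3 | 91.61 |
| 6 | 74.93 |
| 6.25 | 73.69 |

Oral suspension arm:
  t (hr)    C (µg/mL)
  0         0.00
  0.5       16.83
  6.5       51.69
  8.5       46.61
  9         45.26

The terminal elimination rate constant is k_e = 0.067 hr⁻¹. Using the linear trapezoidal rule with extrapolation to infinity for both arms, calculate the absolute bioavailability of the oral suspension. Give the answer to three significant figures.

F = 0.301

Trapezoidal AUC_0→6.25 (IV):
  [0→3]: (112.01+91.61)/2 × 3 = 305.43
  [3→6]: (91.61+74.93)/2 × 3 = 249.81
  [6→6.25]: (74.93+73.69)/2 × 0.25 = 18.5775
  Sum = 573.8175 µg/mL·hr
IV tail: 73.69/0.067 = 1099.851; AUC_iv,0→∞ = 573.8175 + 1099.851 = 1673.6685 µg/mL·hr
Trapezoidal AUC_0→9 (oral suspension):
  [0→0.5]: (0.00+16.83)/2 × 0.5 = 4.2075
  [0.5→6.5]: (16.83+51.69)/2 × 6 = 205.56
  [6.5→8.5]: (51.69+46.61)/2 × 2 = 98.3
  [8.5→9]: (46.61+45.26)/2 × 0.5 = 22.9675
  Sum = 331.035 µg/mL·hr
oral suspension tail: 45.26/0.067 = 675.522; AUC_ev,0→∞ = 331.035 + 675.522 = 1006.557 µg/mL·hr
F = (AUC_ev/D_ev)/(AUC_iv/D_iv) = (1006.557/500)/(1673.6685/250) = 2.013114/6.694674 = 0.3007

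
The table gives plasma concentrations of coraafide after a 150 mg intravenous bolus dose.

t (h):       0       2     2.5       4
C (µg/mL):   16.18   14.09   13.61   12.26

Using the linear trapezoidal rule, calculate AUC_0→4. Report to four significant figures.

AUC = 56.60 µg/mL·h

Trapezoidal AUC_0→4:
  [0→2]: (16.18+14.09)/2 × 2 = 30.27
  [2→2.5]: (14.09+13.61)/2 × 0.5 = 6.925
  [2.5→4]: (13.61+12.26)/2 × 1.5 = 19.4025
  Sum = 56.5975 µg/mL·h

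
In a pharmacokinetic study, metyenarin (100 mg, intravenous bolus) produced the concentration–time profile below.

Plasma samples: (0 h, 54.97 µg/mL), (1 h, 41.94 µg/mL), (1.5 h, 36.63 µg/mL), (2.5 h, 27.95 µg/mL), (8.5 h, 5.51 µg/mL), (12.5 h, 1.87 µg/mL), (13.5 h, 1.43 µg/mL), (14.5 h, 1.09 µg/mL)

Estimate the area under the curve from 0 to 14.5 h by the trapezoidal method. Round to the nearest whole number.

AUC = 218 µg/mL·h

Trapezoidal AUC_0→14.5:
  [0→1]: (54.97+41.94)/2 × 1 = 48.455
  [1→1.5]: (41.94+36.63)/2 × 0.5 = 19.6425
  [1.5→2.5]: (36.63+27.95)/2 × 1 = 32.29
  [2.5→8.5]: (27.95+5.51)/2 × 6 = 100.38
  [8.5→12.5]: (5.51+1.87)/2 × 4 = 14.76
  [12.5→13.5]: (1.87+1.43)/2 × 1 = 1.65
  [13.5→14.5]: (1.43+1.09)/2 × 1 = 1.26
  Sum = 218.4375 µg/mL·h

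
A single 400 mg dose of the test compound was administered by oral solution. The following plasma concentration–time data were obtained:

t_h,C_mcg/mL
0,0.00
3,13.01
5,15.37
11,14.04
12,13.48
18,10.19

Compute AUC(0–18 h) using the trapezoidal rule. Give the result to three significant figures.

AUC = 221 mcg/mL·h

Trapezoidal AUC_0→18:
  [0→3]: (0.00+13.01)/2 × 3 = 19.515
  [3→5]: (13.01+15.37)/2 × 2 = 28.38
  [5→11]: (15.37+14.04)/2 × 6 = 88.23
  [11→12]: (14.04+13.48)/2 × 1 = 13.76
  [12→18]: (13.48+10.19)/2 × 6 = 71.01
  Sum = 220.895 mcg/mL·h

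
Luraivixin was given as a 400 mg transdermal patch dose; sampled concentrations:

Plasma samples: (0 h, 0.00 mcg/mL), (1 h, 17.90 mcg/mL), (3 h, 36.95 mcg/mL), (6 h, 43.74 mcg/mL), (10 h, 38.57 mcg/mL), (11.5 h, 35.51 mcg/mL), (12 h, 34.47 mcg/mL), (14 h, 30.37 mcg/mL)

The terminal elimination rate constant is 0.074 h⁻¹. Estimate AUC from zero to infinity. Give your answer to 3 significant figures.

Trapezoidal AUC_0→14:
  [0→1]: (0.00+17.90)/2 × 1 = 8.95
  [1→3]: (17.90+36.95)/2 × 2 = 54.85
  [3→6]: (36.95+43.74)/2 × 3 = 121.035
  [6→10]: (43.74+38.57)/2 × 4 = 164.62
  [10→11.5]: (38.57+35.51)/2 × 1.5 = 55.56
  [11.5→12]: (35.51+34.47)/2 × 0.5 = 17.495
  [12→14]: (34.47+30.37)/2 × 2 = 64.84
  Sum = 487.35 mcg/mL·h
Extrapolated tail: C_last / k_e = 30.37 / 0.074 = 410.405
AUC_0→∞ = 487.35 + 410.405 = 897.755 mcg/mL·h

AUC = 898 mcg/mL·h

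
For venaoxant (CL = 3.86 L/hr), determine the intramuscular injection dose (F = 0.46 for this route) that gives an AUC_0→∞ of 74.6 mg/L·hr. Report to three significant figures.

Dose = 626 mg

Dose = CL × AUC_0→∞ / F
     = 3.86 × 74.6 / 0.46 = 625.991 mg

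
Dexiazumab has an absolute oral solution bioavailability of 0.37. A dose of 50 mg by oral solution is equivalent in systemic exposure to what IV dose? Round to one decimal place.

Systemic exposure from an extravascular dose = F × D_ev, so the equivalent IV dose is F × D_ev.
D_iv = F × D_ev = 0.37 × 50 = 18.5 mg

D_iv = 18.5 mg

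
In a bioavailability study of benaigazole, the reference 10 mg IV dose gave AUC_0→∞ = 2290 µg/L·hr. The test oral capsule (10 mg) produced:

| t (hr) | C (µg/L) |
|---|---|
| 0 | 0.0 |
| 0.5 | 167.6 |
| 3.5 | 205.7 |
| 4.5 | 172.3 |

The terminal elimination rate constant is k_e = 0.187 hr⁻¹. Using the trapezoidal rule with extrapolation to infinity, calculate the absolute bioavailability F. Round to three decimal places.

F = 0.748

Trapezoidal AUC_0→4.5 (oral capsule):
  [0→0.5]: (0.0+167.6)/2 × 0.5 = 41.9
  [0.5→3.5]: (167.6+205.7)/2 × 3 = 559.95
  [3.5→4.5]: (205.7+172.3)/2 × 1 = 189.0
  Sum = 790.85 µg/L·hr
Tail: C_last/k_e = 172.3/0.187 = 921.390
AUC_0→∞ (oral capsule) = 790.85 + 921.390 = 1712.24 µg/L·hr
F = (AUC_ev/D_ev)/(AUC_iv/D_iv) = (1712.24/10)/(2290/10) = 171.224/229 = 0.7477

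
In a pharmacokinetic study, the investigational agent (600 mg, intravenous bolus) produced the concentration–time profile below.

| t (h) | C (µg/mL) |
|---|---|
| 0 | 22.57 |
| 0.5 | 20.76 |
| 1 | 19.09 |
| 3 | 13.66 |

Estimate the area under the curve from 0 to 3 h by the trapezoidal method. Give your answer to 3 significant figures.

AUC = 53.5 µg/mL·h

Trapezoidal AUC_0→3:
  [0→0.5]: (22.57+20.76)/2 × 0.5 = 10.8325
  [0.5→1]: (20.76+19.09)/2 × 0.5 = 9.9625
  [1→3]: (19.09+13.66)/2 × 2 = 32.75
  Sum = 53.545 µg/mL·h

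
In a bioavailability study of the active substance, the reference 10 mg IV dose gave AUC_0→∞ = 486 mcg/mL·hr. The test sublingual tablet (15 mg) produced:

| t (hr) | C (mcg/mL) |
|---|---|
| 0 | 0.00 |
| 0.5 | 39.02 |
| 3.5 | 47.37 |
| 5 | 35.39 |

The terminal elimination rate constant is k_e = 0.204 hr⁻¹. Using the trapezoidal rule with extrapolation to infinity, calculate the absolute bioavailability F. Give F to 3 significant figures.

Trapezoidal AUC_0→5 (sublingual tablet):
  [0→0.5]: (0.00+39.02)/2 × 0.5 = 9.755
  [0.5→3.5]: (39.02+47.37)/2 × 3 = 129.585
  [3.5→5]: (47.37+35.39)/2 × 1.5 = 62.07
  Sum = 201.41 mcg/mL·hr
Tail: C_last/k_e = 35.39/0.204 = 173.480
AUC_0→∞ (sublingual tablet) = 201.41 + 173.480 = 374.89 mcg/mL·hr
F = (AUC_ev/D_ev)/(AUC_iv/D_iv) = (374.89/15)/(486/10) = 24.9927/48.6 = 0.5143

F = 0.514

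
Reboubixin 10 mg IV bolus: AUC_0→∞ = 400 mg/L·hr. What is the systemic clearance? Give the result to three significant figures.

CL = 0.0250 L/hr

CL = Dose_iv / AUC_0→∞
   = 10 / 400 = 0.025 L/hr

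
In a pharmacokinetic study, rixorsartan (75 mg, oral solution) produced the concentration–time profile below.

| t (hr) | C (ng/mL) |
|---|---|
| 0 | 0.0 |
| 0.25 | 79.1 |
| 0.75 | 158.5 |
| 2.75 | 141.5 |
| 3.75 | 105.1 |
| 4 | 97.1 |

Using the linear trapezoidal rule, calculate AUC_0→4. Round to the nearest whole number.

AUC = 518 ng/mL·hr

Trapezoidal AUC_0→4:
  [0→0.25]: (0.0+79.1)/2 × 0.25 = 9.8875
  [0.25→0.75]: (79.1+158.5)/2 × 0.5 = 59.4
  [0.75→2.75]: (158.5+141.5)/2 × 2 = 300.0
  [2.75→3.75]: (141.5+105.1)/2 × 1 = 123.3
  [3.75→4]: (105.1+97.1)/2 × 0.25 = 25.275
  Sum = 517.8625 ng/mL·hr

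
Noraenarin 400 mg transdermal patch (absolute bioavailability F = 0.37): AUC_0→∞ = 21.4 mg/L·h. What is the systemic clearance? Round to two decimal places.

CL = F × Dose / AUC_0→∞
   = 0.37 × 400 / 21.4 = 6.91589 L/h

CL = 6.92 L/h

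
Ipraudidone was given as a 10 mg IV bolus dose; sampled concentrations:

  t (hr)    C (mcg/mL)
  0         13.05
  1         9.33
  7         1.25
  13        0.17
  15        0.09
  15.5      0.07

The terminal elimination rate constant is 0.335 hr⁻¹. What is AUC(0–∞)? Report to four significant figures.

AUC = 47.70 mcg/mL·hr

Trapezoidal AUC_0→15.5:
  [0→1]: (13.05+9.33)/2 × 1 = 11.19
  [1→7]: (9.33+1.25)/2 × 6 = 31.74
  [7→13]: (1.25+0.17)/2 × 6 = 4.26
  [13→15]: (0.17+0.09)/2 × 2 = 0.26
  [15→15.5]: (0.09+0.07)/2 × 0.5 = 0.04
  Sum = 47.49 mcg/mL·hr
Extrapolated tail: C_last / k_e = 0.07 / 0.335 = 0.209
AUC_0→∞ = 47.49 + 0.209 = 47.699 mcg/mL·hr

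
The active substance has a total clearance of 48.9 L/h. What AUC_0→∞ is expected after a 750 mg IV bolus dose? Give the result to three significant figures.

AUC_0→∞ = Dose_iv / CL
        = 750 / 48.9 = 15.3374 mg/L·h

AUC = 15.3 mg/L·h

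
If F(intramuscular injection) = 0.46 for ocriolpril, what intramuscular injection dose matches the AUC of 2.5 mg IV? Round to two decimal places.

D_intramuscular = 5.43 mg

For equal systemic exposure: F × D_ev = D_iv
D_ev = D_iv / F = 2.5 / 0.46 = 5.43478 mg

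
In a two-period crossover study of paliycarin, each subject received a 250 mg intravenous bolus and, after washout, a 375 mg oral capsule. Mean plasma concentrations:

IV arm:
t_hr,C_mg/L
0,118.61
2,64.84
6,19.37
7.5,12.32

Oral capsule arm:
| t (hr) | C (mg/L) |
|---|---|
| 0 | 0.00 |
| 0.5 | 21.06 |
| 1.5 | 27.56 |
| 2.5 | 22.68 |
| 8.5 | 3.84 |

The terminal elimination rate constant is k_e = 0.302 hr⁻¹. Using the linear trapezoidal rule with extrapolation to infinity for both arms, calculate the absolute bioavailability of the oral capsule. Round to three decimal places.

F = 0.235

Trapezoidal AUC_0→7.5 (IV):
  [0→2]: (118.61+64.84)/2 × 2 = 183.45
  [2→6]: (64.84+19.37)/2 × 4 = 168.42
  [6→7.5]: (19.37+12.32)/2 × 1.5 = 23.7675
  Sum = 375.6375 mg/L·hr
IV tail: 12.32/0.302 = 40.795; AUC_iv,0→∞ = 375.6375 + 40.795 = 416.4325 mg/L·hr
Trapezoidal AUC_0→8.5 (oral capsule):
  [0→0.5]: (0.00+21.06)/2 × 0.5 = 5.265
  [0.5→1.5]: (21.06+27.56)/2 × 1 = 24.31
  [1.5→2.5]: (27.56+22.68)/2 × 1 = 25.12
  [2.5→8.5]: (22.68+3.84)/2 × 6 = 79.56
  Sum = 134.255 mg/L·hr
oral capsule tail: 3.84/0.302 = 12.715; AUC_ev,0→∞ = 134.255 + 12.715 = 146.97 mg/L·hr
F = (AUC_ev/D_ev)/(AUC_iv/D_iv) = (146.97/375)/(416.4325/250) = 0.39192/1.66573 = 0.2353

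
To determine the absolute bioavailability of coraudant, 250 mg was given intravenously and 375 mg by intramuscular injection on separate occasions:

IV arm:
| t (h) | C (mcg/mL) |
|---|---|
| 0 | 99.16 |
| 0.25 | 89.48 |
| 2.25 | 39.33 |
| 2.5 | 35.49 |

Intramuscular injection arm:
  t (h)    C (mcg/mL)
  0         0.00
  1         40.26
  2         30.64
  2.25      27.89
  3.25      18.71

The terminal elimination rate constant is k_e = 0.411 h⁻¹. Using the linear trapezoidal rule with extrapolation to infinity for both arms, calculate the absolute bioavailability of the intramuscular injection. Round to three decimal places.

F = 0.354

Trapezoidal AUC_0→2.5 (IV):
  [0→0.25]: (99.16+89.48)/2 × 0.25 = 23.58
  [0.25→2.25]: (89.48+39.33)/2 × 2 = 128.81
  [2.25→2.5]: (39.33+35.49)/2 × 0.25 = 9.3525
  Sum = 161.7425 mcg/mL·h
IV tail: 35.49/0.411 = 86.350; AUC_iv,0→∞ = 161.7425 + 86.350 = 248.0925 mcg/mL·h
Trapezoidal AUC_0→3.25 (intramuscular injection):
  [0→1]: (0.00+40.26)/2 × 1 = 20.13
  [1→2]: (40.26+30.64)/2 × 1 = 35.45
  [2→2.25]: (30.64+27.89)/2 × 0.25 = 7.31625
  [2.25→3.25]: (27.89+18.71)/2 × 1 = 23.3
  Sum = 86.19625 mcg/mL·h
intramuscular injection tail: 18.71/0.411 = 45.523; AUC_ev,0→∞ = 86.19625 + 45.523 = 131.71925 mcg/mL·h
F = (AUC_ev/D_ev)/(AUC_iv/D_iv) = (131.71925/375)/(248.0925/250) = 0.351251/0.99237 = 0.3540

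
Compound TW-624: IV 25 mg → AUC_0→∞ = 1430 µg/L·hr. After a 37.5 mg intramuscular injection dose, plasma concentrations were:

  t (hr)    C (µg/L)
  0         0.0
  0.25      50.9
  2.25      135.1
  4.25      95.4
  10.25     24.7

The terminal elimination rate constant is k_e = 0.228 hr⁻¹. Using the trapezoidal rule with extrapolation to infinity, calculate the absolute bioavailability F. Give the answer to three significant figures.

F = 0.416

Trapezoidal AUC_0→10.25 (intramuscular injection):
  [0→0.25]: (0.0+50.9)/2 × 0.25 = 6.3625
  [0.25→2.25]: (50.9+135.1)/2 × 2 = 186.0
  [2.25→4.25]: (135.1+95.4)/2 × 2 = 230.5
  [4.25→10.25]: (95.4+24.7)/2 × 6 = 360.3
  Sum = 783.1625 µg/L·hr
Tail: C_last/k_e = 24.7/0.228 = 108.333
AUC_0→∞ (intramuscular injection) = 783.1625 + 108.333 = 891.4955 µg/L·hr
F = (AUC_ev/D_ev)/(AUC_iv/D_iv) = (891.4955/37.5)/(1430/25) = 23.7732/57.2 = 0.4156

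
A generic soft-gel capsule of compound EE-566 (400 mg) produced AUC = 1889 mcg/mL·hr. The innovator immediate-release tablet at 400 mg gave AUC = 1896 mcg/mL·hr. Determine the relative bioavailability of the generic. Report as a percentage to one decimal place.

F_rel = (AUC_test/D_test) / (AUC_ref/D_ref)
      = (1889/400) / (1896/400)
      = 4.7225 / 4.74 = 0.9963 = 99.63%

F_rel = 99.6%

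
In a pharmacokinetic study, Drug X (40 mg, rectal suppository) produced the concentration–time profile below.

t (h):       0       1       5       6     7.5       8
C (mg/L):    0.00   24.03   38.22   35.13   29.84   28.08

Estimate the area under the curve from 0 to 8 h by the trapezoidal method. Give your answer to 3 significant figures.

AUC = 236 mg/L·h

Trapezoidal AUC_0→8:
  [0→1]: (0.00+24.03)/2 × 1 = 12.015
  [1→5]: (24.03+38.22)/2 × 4 = 124.5
  [5→6]: (38.22+35.13)/2 × 1 = 36.675
  [6→7.5]: (35.13+29.84)/2 × 1.5 = 48.7275
  [7.5→8]: (29.84+28.08)/2 × 0.5 = 14.48
  Sum = 236.3975 mg/L·h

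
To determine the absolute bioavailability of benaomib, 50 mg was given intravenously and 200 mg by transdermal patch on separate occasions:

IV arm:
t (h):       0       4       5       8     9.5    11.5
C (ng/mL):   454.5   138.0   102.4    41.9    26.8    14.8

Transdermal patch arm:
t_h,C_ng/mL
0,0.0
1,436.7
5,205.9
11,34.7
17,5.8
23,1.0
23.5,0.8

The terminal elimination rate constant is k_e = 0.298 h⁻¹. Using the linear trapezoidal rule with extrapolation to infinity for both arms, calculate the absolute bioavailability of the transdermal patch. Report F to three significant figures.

Trapezoidal AUC_0→11.5 (IV):
  [0→4]: (454.5+138.0)/2 × 4 = 1185.0
  [4→5]: (138.0+102.4)/2 × 1 = 120.2
  [5→8]: (102.4+41.9)/2 × 3 = 216.45
  [8→9.5]: (41.9+26.8)/2 × 1.5 = 51.525
  [9.5→11.5]: (26.8+14.8)/2 × 2 = 41.6
  Sum = 1614.775 ng/mL·h
IV tail: 14.8/0.298 = 49.664; AUC_iv,0→∞ = 1614.775 + 49.664 = 1664.439 ng/mL·h
Trapezoidal AUC_0→23.5 (transdermal patch):
  [0→1]: (0.0+436.7)/2 × 1 = 218.35
  [1→5]: (436.7+205.9)/2 × 4 = 1285.2
  [5→11]: (205.9+34.7)/2 × 6 = 721.8
  [11→17]: (34.7+5.8)/2 × 6 = 121.5
  [17→23]: (5.8+1.0)/2 × 6 = 20.4
  [23→23.5]: (1.0+0.8)/2 × 0.5 = 0.45
  Sum = 2367.7 ng/mL·h
transdermal patch tail: 0.8/0.298 = 2.685; AUC_ev,0→∞ = 2367.7 + 2.685 = 2370.385 ng/mL·h
F = (AUC_ev/D_ev)/(AUC_iv/D_iv) = (2370.385/200)/(1664.439/50) = 11.851925/33.28878 = 0.3560

F = 0.356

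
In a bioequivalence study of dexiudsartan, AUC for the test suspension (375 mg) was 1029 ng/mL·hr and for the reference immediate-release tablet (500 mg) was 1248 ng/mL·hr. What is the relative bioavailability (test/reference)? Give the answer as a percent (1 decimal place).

F_rel = 109.9%

F_rel = (AUC_test/D_test) / (AUC_ref/D_ref)
      = (1029/375) / (1248/500)
      = 2.744 / 2.496 = 1.0994 = 109.94%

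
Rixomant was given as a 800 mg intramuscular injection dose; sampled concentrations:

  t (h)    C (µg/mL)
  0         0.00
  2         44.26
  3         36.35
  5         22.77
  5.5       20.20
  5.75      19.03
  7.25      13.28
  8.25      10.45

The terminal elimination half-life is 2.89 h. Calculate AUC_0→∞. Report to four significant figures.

Trapezoidal AUC_0→8.25:
  [0→2]: (0.00+44.26)/2 × 2 = 44.26
  [2→3]: (44.26+36.35)/2 × 1 = 40.305
  [3→5]: (36.35+22.77)/2 × 2 = 59.12
  [5→5.5]: (22.77+20.20)/2 × 0.5 = 10.7425
  [5.5→5.75]: (20.20+19.03)/2 × 0.25 = 4.90375
  [5.75→7.25]: (19.03+13.28)/2 × 1.5 = 24.2325
  [7.25→8.25]: (13.28+10.45)/2 × 1 = 11.865
  Sum = 195.42875 µg/mL·h
k_e = ln2 / t½ = 0.693147 / 2.89 = 0.2398 h^-1
Extrapolated tail: C_last / k_e = 10.45 / 0.2398 = 43.578
AUC_0→∞ = 195.42875 + 43.578 = 239.00675 µg/mL·h

AUC = 239.0 µg/mL·h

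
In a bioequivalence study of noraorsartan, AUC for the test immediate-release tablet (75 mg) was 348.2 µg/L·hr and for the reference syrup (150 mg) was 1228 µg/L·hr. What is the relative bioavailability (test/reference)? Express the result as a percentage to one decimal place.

F_rel = (AUC_test/D_test) / (AUC_ref/D_ref)
      = (348.2/75) / (1228/150)
      = 4.64267 / 8.18667 = 0.5671 = 56.71%

F_rel = 56.7%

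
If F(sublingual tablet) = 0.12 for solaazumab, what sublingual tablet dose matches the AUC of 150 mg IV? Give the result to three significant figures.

For equal systemic exposure: F × D_ev = D_iv
D_ev = D_iv / F = 150 / 0.12 = 1250 mg

D_sublingual = 1250 mg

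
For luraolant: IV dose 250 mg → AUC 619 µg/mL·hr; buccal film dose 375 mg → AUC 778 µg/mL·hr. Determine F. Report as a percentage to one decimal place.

F = (AUC_ev / D_ev) / (AUC_iv / D_iv)
  = (778/375) / (619/250)
  = 2.07467 / 2.476 = 0.8379
  = 83.79%

F = 83.8%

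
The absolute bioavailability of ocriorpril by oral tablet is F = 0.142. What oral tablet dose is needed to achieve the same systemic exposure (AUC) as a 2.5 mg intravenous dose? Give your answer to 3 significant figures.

For equal systemic exposure: F × D_ev = D_iv
D_ev = D_iv / F = 2.5 / 0.142 = 17.6056 mg

D_oral = 17.6 mg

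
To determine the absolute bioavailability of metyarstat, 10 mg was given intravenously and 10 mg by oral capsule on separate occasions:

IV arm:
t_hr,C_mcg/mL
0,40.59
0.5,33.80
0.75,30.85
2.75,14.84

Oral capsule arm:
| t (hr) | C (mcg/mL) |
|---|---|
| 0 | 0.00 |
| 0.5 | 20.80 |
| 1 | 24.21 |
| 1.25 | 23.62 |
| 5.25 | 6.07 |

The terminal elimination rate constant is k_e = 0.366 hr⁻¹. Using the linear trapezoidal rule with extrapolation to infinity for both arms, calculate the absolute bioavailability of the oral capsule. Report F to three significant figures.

Trapezoidal AUC_0→2.75 (IV):
  [0→0.5]: (40.59+33.80)/2 × 0.5 = 18.5975
  [0.5→0.75]: (33.80+30.85)/2 × 0.25 = 8.08125
  [0.75→2.75]: (30.85+14.84)/2 × 2 = 45.69
  Sum = 72.36875 mcg/mL·hr
IV tail: 14.84/0.366 = 40.546; AUC_iv,0→∞ = 72.36875 + 40.546 = 112.91475 mcg/mL·hr
Trapezoidal AUC_0→5.25 (oral capsule):
  [0→0.5]: (0.00+20.80)/2 × 0.5 = 5.2
  [0.5→1]: (20.80+24.21)/2 × 0.5 = 11.2525
  [1→1.25]: (24.21+23.62)/2 × 0.25 = 5.97875
  [1.25→5.25]: (23.62+6.07)/2 × 4 = 59.38
  Sum = 81.81125 mcg/mL·hr
oral capsule tail: 6.07/0.366 = 16.585; AUC_ev,0→∞ = 81.81125 + 16.585 = 98.39625 mcg/mL·hr
F = (AUC_ev/D_ev)/(AUC_iv/D_iv) = (98.39625/10)/(112.91475/10) = 9.839625/11.291475 = 0.8714

F = 0.871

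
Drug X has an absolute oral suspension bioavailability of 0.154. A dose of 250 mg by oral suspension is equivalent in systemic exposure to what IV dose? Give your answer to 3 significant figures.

Systemic exposure from an extravascular dose = F × D_ev, so the equivalent IV dose is F × D_ev.
D_iv = F × D_ev = 0.154 × 250 = 38.5 mg

D_iv = 38.5 mg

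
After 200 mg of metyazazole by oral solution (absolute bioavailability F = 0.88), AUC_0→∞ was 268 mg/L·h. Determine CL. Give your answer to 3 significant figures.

CL = F × Dose / AUC_0→∞
   = 0.88 × 200 / 268 = 0.656716 L/h

CL = 0.657 L/h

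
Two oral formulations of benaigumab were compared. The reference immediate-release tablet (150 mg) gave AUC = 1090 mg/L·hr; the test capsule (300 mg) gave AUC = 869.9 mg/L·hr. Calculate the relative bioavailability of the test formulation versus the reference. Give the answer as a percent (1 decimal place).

F_rel = 39.9%

F_rel = (AUC_test/D_test) / (AUC_ref/D_ref)
      = (869.9/300) / (1090/150)
      = 2.89967 / 7.26667 = 0.3990 = 39.90%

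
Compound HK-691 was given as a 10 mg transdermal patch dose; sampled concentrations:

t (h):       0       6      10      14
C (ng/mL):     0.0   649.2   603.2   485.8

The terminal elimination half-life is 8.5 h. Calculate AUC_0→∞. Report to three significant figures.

AUC = 12600 ng/mL·h

Trapezoidal AUC_0→14:
  [0→6]: (0.0+649.2)/2 × 6 = 1947.6
  [6→10]: (649.2+603.2)/2 × 4 = 2504.8
  [10→14]: (603.2+485.8)/2 × 4 = 2178.0
  Sum = 6630.4 ng/mL·h
k_e = ln2 / t½ = 0.693147 / 8.5 = 0.0815 h^-1
Extrapolated tail: C_last / k_e = 485.8 / 0.0815 = 5960.736
AUC_0→∞ = 6630.4 + 5960.736 = 12591.136 ng/mL·h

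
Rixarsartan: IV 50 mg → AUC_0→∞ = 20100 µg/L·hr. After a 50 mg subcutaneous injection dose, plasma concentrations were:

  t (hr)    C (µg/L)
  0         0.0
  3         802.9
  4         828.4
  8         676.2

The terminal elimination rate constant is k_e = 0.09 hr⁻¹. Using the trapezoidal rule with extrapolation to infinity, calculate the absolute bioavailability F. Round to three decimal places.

F = 0.624

Trapezoidal AUC_0→8 (subcutaneous injection):
  [0→3]: (0.0+802.9)/2 × 3 = 1204.35
  [3→4]: (802.9+828.4)/2 × 1 = 815.65
  [4→8]: (828.4+676.2)/2 × 4 = 3009.2
  Sum = 5029.2 µg/L·hr
Tail: C_last/k_e = 676.2/0.09 = 7513.333
AUC_0→∞ (subcutaneous injection) = 5029.2 + 7513.333 = 12542.533 µg/L·hr
F = (AUC_ev/D_ev)/(AUC_iv/D_iv) = (12542.533/50)/(20100/50) = 250.85066/402 = 0.6240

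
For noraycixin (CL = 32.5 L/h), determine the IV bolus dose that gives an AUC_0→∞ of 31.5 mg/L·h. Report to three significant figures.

Dose_iv = CL × AUC_0→∞
     = 32.5 × 31.5 = 1023.75 mg

Dose = 1020 mg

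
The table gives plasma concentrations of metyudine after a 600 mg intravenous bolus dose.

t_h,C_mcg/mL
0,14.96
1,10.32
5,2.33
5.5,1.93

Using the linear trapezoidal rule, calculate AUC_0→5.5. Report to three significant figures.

AUC = 39.0 mcg/mL·h

Trapezoidal AUC_0→5.5:
  [0→1]: (14.96+10.32)/2 × 1 = 12.64
  [1→5]: (10.32+2.33)/2 × 4 = 25.3
  [5→5.5]: (2.33+1.93)/2 × 0.5 = 1.065
  Sum = 39.005 mcg/mL·h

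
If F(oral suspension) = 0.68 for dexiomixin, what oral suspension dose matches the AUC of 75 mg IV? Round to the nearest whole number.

For equal systemic exposure: F × D_ev = D_iv
D_ev = D_iv / F = 75 / 0.68 = 110.294 mg

D_oral = 110 mg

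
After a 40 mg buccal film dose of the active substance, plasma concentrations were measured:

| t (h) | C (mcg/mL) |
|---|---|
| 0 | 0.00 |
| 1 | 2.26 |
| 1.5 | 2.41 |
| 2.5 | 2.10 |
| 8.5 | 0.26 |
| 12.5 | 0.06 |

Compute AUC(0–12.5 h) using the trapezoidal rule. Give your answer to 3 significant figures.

Trapezoidal AUC_0→12.5:
  [0→1]: (0.00+2.26)/2 × 1 = 1.13
  [1→1.5]: (2.26+2.41)/2 × 0.5 = 1.1675
  [1.5→2.5]: (2.41+2.10)/2 × 1 = 2.255
  [2.5→8.5]: (2.10+0.26)/2 × 6 = 7.08
  [8.5→12.5]: (0.26+0.06)/2 × 4 = 0.64
  Sum = 12.2725 mcg/mL·h

AUC = 12.3 mcg/mL·h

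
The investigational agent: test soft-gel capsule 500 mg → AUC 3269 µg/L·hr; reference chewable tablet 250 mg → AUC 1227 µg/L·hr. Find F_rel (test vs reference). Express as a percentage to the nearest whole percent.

F_rel = 133%

F_rel = (AUC_test/D_test) / (AUC_ref/D_ref)
      = (3269/500) / (1227/250)
      = 6.538 / 4.908 = 1.3321 = 133.21%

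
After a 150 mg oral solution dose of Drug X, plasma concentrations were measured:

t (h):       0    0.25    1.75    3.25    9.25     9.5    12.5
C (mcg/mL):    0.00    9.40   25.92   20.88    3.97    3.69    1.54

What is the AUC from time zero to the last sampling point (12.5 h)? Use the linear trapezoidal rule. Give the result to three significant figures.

Trapezoidal AUC_0→12.5:
  [0→0.25]: (0.00+9.40)/2 × 0.25 = 1.175
  [0.25→1.75]: (9.40+25.92)/2 × 1.5 = 26.49
  [1.75→3.25]: (25.92+20.88)/2 × 1.5 = 35.1
  [3.25→9.25]: (20.88+3.97)/2 × 6 = 74.55
  [9.25→9.5]: (3.97+3.69)/2 × 0.25 = 0.9575
  [9.5→12.5]: (3.69+1.54)/2 × 3 = 7.845
  Sum = 146.1175 mcg/mL·h

AUC = 146 mcg/mL·h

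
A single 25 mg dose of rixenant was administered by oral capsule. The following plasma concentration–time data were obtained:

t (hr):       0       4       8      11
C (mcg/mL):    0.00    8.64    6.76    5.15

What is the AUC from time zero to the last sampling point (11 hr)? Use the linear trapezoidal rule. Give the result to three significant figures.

AUC = 65.9 mcg/mL·hr

Trapezoidal AUC_0→11:
  [0→4]: (0.00+8.64)/2 × 4 = 17.28
  [4→8]: (8.64+6.76)/2 × 4 = 30.8
  [8→11]: (6.76+5.15)/2 × 3 = 17.865
  Sum = 65.945 mcg/mL·hr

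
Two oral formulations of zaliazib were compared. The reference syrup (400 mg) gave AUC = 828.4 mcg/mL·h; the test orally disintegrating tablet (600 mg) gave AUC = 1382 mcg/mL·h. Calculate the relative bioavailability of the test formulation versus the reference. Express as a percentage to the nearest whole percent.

F_rel = (AUC_test/D_test) / (AUC_ref/D_ref)
      = (1382/600) / (828.4/400)
      = 2.30333 / 2.071 = 1.1122 = 111.22%

F_rel = 111%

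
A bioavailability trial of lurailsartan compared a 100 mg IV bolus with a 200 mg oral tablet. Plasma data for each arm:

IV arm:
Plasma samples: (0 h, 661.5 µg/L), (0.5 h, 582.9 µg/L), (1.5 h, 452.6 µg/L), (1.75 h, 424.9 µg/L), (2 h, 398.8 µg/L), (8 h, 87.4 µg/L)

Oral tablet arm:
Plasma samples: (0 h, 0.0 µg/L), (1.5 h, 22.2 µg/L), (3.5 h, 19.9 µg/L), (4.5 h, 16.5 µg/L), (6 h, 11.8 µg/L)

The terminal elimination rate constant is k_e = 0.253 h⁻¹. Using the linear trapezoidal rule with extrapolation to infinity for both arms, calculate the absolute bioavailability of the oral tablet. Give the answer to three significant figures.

Trapezoidal AUC_0→8 (IV):
  [0→0.5]: (661.5+582.9)/2 × 0.5 = 311.1
  [0.5→1.5]: (582.9+452.6)/2 × 1 = 517.75
  [1.5→1.75]: (452.6+424.9)/2 × 0.25 = 109.6875
  [1.75→2]: (424.9+398.8)/2 × 0.25 = 102.9625
  [2→8]: (398.8+87.4)/2 × 6 = 1458.6
  Sum = 2500.1 µg/L·h
IV tail: 87.4/0.253 = 345.455; AUC_iv,0→∞ = 2500.1 + 345.455 = 2845.555 µg/L·h
Trapezoidal AUC_0→6 (oral tablet):
  [0→1.5]: (0.0+22.2)/2 × 1.5 = 16.65
  [1.5→3.5]: (22.2+19.9)/2 × 2 = 42.1
  [3.5→4.5]: (19.9+16.5)/2 × 1 = 18.2
  [4.5→6]: (16.5+11.8)/2 × 1.5 = 21.225
  Sum = 98.175 µg/L·h
oral tablet tail: 11.8/0.253 = 46.640; AUC_ev,0→∞ = 98.175 + 46.640 = 144.815 µg/L·h
F = (AUC_ev/D_ev)/(AUC_iv/D_iv) = (144.815/200)/(2845.555/100) = 0.724075/28.45555 = 0.0254

F = 0.0254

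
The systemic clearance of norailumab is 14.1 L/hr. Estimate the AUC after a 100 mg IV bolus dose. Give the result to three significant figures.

AUC_0→∞ = Dose_iv / CL
        = 100 / 14.1 = 7.0922 mg/L·hr

AUC = 7.09 mg/L·hr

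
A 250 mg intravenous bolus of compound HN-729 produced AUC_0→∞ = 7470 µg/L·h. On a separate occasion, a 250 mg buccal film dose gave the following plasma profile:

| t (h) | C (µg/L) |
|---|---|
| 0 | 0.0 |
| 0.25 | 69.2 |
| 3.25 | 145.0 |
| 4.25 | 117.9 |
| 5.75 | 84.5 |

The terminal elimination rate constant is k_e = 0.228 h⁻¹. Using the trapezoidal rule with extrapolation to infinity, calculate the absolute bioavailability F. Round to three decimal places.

F = 0.132

Trapezoidal AUC_0→5.75 (buccal film):
  [0→0.25]: (0.0+69.2)/2 × 0.25 = 8.65
  [0.25→3.25]: (69.2+145.0)/2 × 3 = 321.3
  [3.25→4.25]: (145.0+117.9)/2 × 1 = 131.45
  [4.25→5.75]: (117.9+84.5)/2 × 1.5 = 151.8
  Sum = 613.2 µg/L·h
Tail: C_last/k_e = 84.5/0.228 = 370.614
AUC_0→∞ (buccal film) = 613.2 + 370.614 = 983.814 µg/L·h
F = (AUC_ev/D_ev)/(AUC_iv/D_iv) = (983.814/250)/(7470/250) = 3.935256/29.88 = 0.1317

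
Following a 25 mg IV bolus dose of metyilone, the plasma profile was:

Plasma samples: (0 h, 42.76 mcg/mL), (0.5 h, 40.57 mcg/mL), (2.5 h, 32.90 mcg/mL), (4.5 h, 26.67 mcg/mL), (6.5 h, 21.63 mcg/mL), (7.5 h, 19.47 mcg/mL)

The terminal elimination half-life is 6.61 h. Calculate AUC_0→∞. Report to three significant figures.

Trapezoidal AUC_0→7.5:
  [0→0.5]: (42.76+40.57)/2 × 0.5 = 20.8325
  [0.5→2.5]: (40.57+32.90)/2 × 2 = 73.47
  [2.5→4.5]: (32.90+26.67)/2 × 2 = 59.57
  [4.5→6.5]: (26.67+21.63)/2 × 2 = 48.3
  [6.5→7.5]: (21.63+19.47)/2 × 1 = 20.55
  Sum = 222.7225 mcg/mL·h
k_e = ln2 / t½ = 0.693147 / 6.61 = 0.1049 h^-1
Extrapolated tail: C_last / k_e = 19.47 / 0.1049 = 185.605
AUC_0→∞ = 222.7225 + 185.605 = 408.3275 mcg/mL·h

AUC = 408 mcg/mL·h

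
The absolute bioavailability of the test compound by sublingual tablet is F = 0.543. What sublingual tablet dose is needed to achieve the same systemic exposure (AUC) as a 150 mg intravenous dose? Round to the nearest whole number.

D_sublingual = 276 mg

For equal systemic exposure: F × D_ev = D_iv
D_ev = D_iv / F = 150 / 0.543 = 276.243 mg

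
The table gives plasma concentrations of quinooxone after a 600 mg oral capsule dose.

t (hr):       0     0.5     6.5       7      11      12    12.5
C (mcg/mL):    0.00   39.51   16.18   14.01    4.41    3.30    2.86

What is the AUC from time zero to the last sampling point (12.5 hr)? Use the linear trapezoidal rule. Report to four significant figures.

Trapezoidal AUC_0→12.5:
  [0→0.5]: (0.00+39.51)/2 × 0.5 = 9.8775
  [0.5→6.5]: (39.51+16.18)/2 × 6 = 167.07
  [6.5→7]: (16.18+14.01)/2 × 0.5 = 7.5475
  [7→11]: (14.01+4.41)/2 × 4 = 36.84
  [11→12]: (4.41+3.30)/2 × 1 = 3.855
  [12→12.5]: (3.30+2.86)/2 × 0.5 = 1.54
  Sum = 226.73 mcg/mL·hr

AUC = 226.7 mcg/mL·hr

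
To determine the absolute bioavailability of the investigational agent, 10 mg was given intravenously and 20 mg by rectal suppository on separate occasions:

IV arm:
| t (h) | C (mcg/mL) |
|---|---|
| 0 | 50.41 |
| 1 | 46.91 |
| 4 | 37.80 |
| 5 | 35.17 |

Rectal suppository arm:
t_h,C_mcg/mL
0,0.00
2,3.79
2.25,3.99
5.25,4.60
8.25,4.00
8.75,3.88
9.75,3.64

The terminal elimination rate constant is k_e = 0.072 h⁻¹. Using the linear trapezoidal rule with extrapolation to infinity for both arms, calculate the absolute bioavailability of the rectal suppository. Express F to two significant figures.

Trapezoidal AUC_0→5 (IV):
  [0→1]: (50.41+46.91)/2 × 1 = 48.66
  [1→4]: (46.91+37.80)/2 × 3 = 127.065
  [4→5]: (37.80+35.17)/2 × 1 = 36.485
  Sum = 212.21 mcg/mL·h
IV tail: 35.17/0.072 = 488.472; AUC_iv,0→∞ = 212.21 + 488.472 = 700.682 mcg/mL·h
Trapezoidal AUC_0→9.75 (rectal suppository):
  [0→2]: (0.00+3.79)/2 × 2 = 3.79
  [2→2.25]: (3.79+3.99)/2 × 0.25 = 0.9725
  [2.25→5.25]: (3.99+4.60)/2 × 3 = 12.885
  [5.25→8.25]: (4.60+4.00)/2 × 3 = 12.9
  [8.25→8.75]: (4.00+3.88)/2 × 0.5 = 1.97
  [8.75→9.75]: (3.88+3.64)/2 × 1 = 3.76
  Sum = 36.2775 mcg/mL·h
rectal suppository tail: 3.64/0.072 = 50.556; AUC_ev,0→∞ = 36.2775 + 50.556 = 86.8335 mcg/mL·h
F = (AUC_ev/D_ev)/(AUC_iv/D_iv) = (86.8335/20)/(700.682/10) = 4.341675/70.0682 = 0.0620

F = 0.062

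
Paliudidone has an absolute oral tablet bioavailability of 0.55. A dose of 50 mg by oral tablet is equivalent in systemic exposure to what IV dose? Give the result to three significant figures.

Systemic exposure from an extravascular dose = F × D_ev, so the equivalent IV dose is F × D_ev.
D_iv = F × D_ev = 0.55 × 50 = 27.5 mg

D_iv = 27.5 mg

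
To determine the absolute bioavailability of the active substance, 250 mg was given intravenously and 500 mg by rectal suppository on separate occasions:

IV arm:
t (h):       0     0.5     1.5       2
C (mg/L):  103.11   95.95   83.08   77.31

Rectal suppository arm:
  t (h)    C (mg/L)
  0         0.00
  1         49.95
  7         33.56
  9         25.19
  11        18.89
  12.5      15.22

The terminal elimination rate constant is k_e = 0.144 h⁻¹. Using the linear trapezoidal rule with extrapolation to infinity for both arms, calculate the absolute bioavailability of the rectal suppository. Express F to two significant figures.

F = 0.36

Trapezoidal AUC_0→2 (IV):
  [0→0.5]: (103.11+95.95)/2 × 0.5 = 49.765
  [0.5→1.5]: (95.95+83.08)/2 × 1 = 89.515
  [1.5→2]: (83.08+77.31)/2 × 0.5 = 40.0975
  Sum = 179.3775 mg/L·h
IV tail: 77.31/0.144 = 536.875; AUC_iv,0→∞ = 179.3775 + 536.875 = 716.2525 mg/L·h
Trapezoidal AUC_0→12.5 (rectal suppository):
  [0→1]: (0.00+49.95)/2 × 1 = 24.975
  [1→7]: (49.95+33.56)/2 × 6 = 250.53
  [7→9]: (33.56+25.19)/2 × 2 = 58.75
  [9→11]: (25.19+18.89)/2 × 2 = 44.08
  [11→12.5]: (18.89+15.22)/2 × 1.5 = 25.5825
  Sum = 403.9175 mg/L·h
rectal suppository tail: 15.22/0.144 = 105.694; AUC_ev,0→∞ = 403.9175 + 105.694 = 509.6115 mg/L·h
F = (AUC_ev/D_ev)/(AUC_iv/D_iv) = (509.6115/500)/(716.2525/250) = 1.019223/2.86501 = 0.3557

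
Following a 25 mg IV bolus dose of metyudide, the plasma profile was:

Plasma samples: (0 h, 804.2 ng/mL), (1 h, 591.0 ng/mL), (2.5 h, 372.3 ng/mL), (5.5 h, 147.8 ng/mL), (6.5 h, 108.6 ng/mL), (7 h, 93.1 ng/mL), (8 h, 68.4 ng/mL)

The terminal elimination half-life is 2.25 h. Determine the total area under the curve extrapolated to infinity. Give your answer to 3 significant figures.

Trapezoidal AUC_0→8:
  [0→1]: (804.2+591.0)/2 × 1 = 697.6
  [1→2.5]: (591.0+372.3)/2 × 1.5 = 722.475
  [2.5→5.5]: (372.3+147.8)/2 × 3 = 780.15
  [5.5→6.5]: (147.8+108.6)/2 × 1 = 128.2
  [6.5→7]: (108.6+93.1)/2 × 0.5 = 50.425
  [7→8]: (93.1+68.4)/2 × 1 = 80.75
  Sum = 2459.6 ng/mL·h
k_e = ln2 / t½ = 0.693147 / 2.25 = 0.3081 h^-1
Extrapolated tail: C_last / k_e = 68.4 / 0.3081 = 222.006
AUC_0→∞ = 2459.6 + 222.006 = 2681.606 ng/mL·h

AUC = 2680 ng/mL·h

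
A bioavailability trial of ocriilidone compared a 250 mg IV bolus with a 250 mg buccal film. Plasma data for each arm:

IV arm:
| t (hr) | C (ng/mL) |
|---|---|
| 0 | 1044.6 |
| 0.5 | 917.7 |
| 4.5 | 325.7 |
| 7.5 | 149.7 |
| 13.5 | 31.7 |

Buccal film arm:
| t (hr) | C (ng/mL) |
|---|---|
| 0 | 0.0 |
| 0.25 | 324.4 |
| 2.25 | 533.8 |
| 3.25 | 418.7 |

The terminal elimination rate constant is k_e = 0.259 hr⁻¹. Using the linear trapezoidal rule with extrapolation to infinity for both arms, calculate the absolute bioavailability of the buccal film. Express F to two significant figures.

F = 0.69

Trapezoidal AUC_0→13.5 (IV):
  [0→0.5]: (1044.6+917.7)/2 × 0.5 = 490.575
  [0.5→4.5]: (917.7+325.7)/2 × 4 = 2486.8
  [4.5→7.5]: (325.7+149.7)/2 × 3 = 713.1
  [7.5→13.5]: (149.7+31.7)/2 × 6 = 544.2
  Sum = 4234.675 ng/mL·hr
IV tail: 31.7/0.259 = 122.394; AUC_iv,0→∞ = 4234.675 + 122.394 = 4357.069 ng/mL·hr
Trapezoidal AUC_0→3.25 (buccal film):
  [0→0.25]: (0.0+324.4)/2 × 0.25 = 40.55
  [0.25→2.25]: (324.4+533.8)/2 × 2 = 858.2
  [2.25→3.25]: (533.8+418.7)/2 × 1 = 476.25
  Sum = 1375.0 ng/mL·hr
buccal film tail: 418.7/0.259 = 1616.602; AUC_ev,0→∞ = 1375.0 + 1616.602 = 2991.602 ng/mL·hr
F = (AUC_ev/D_ev)/(AUC_iv/D_iv) = (2991.602/250)/(4357.069/250) = 11.966408/17.428276 = 0.6866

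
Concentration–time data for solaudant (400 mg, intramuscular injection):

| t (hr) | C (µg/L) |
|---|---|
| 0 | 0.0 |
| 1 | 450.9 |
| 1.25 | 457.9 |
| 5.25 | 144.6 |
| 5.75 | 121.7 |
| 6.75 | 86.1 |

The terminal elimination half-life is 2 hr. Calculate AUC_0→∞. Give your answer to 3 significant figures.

Trapezoidal AUC_0→6.75:
  [0→1]: (0.0+450.9)/2 × 1 = 225.45
  [1→1.25]: (450.9+457.9)/2 × 0.25 = 113.6
  [1.25→5.25]: (457.9+144.6)/2 × 4 = 1205.0
  [5.25→5.75]: (144.6+121.7)/2 × 0.5 = 66.575
  [5.75→6.75]: (121.7+86.1)/2 × 1 = 103.9
  Sum = 1714.525 µg/L·hr
k_e = ln2 / t½ = 0.693147 / 2 = 0.3466 hr^-1
Extrapolated tail: C_last / k_e = 86.1 / 0.3466 = 248.413
AUC_0→∞ = 1714.525 + 248.413 = 1962.938 µg/L·hr

AUC = 1960 µg/L·hr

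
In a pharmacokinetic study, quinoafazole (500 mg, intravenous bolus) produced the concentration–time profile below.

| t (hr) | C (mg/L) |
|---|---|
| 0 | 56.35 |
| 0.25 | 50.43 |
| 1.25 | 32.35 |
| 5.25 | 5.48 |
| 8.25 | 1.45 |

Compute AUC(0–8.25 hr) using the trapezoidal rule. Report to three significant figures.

Trapezoidal AUC_0→8.25:
  [0→0.25]: (56.35+50.43)/2 × 0.25 = 13.3475
  [0.25→1.25]: (50.43+32.35)/2 × 1 = 41.39
  [1.25→5.25]: (32.35+5.48)/2 × 4 = 75.66
  [5.25→8.25]: (5.48+1.45)/2 × 3 = 10.395
  Sum = 140.7925 mg/L·hr

AUC = 141 mg/L·hr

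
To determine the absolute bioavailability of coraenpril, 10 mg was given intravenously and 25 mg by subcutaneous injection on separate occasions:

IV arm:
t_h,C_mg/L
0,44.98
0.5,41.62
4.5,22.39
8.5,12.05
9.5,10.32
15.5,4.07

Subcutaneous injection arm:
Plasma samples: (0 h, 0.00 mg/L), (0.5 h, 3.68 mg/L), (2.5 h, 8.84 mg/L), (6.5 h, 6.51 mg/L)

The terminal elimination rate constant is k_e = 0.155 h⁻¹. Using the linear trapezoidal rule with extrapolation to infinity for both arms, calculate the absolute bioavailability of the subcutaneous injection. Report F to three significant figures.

Trapezoidal AUC_0→15.5 (IV):
  [0→0.5]: (44.98+41.62)/2 × 0.5 = 21.65
  [0.5→4.5]: (41.62+22.39)/2 × 4 = 128.02
  [4.5→8.5]: (22.39+12.05)/2 × 4 = 68.88
  [8.5→9.5]: (12.05+10.32)/2 × 1 = 11.185
  [9.5→15.5]: (10.32+4.07)/2 × 6 = 43.17
  Sum = 272.905 mg/L·h
IV tail: 4.07/0.155 = 26.258; AUC_iv,0→∞ = 272.905 + 26.258 = 299.163 mg/L·h
Trapezoidal AUC_0→6.5 (subcutaneous injection):
  [0→0.5]: (0.00+3.68)/2 × 0.5 = 0.92
  [0.5→2.5]: (3.68+8.84)/2 × 2 = 12.52
  [2.5→6.5]: (8.84+6.51)/2 × 4 = 30.7
  Sum = 44.14 mg/L·h
subcutaneous injection tail: 6.51/0.155 = 42.000; AUC_ev,0→∞ = 44.14 + 42.000 = 86.14 mg/L·h
F = (AUC_ev/D_ev)/(AUC_iv/D_iv) = (86.14/25)/(299.163/10) = 3.4456/29.9163 = 0.1152

F = 0.115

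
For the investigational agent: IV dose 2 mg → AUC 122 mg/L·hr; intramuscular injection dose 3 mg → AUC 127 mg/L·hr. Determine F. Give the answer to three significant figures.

F = 0.694

F = (AUC_ev / D_ev) / (AUC_iv / D_iv)
  = (127/3) / (122/2)
  = 42.3333 / 61 = 0.6940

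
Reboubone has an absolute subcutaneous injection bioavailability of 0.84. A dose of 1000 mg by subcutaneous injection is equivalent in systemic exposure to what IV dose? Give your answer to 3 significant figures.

D_iv = 840 mg

Systemic exposure from an extravascular dose = F × D_ev, so the equivalent IV dose is F × D_ev.
D_iv = F × D_ev = 0.84 × 1000 = 840 mg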